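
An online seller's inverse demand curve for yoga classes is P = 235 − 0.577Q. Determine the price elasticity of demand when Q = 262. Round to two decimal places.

-0.55

At Q = 262, P = 235 − 0.577(262) = 83.83.
dP/dQ = −0.577, so dQ/dP = 1/(−0.577) = -1.733.
ε = (dQ/dP)(P/Q) = (-1.733)(83.83/262).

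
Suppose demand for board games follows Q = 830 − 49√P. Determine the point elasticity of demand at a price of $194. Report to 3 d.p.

-2.313

At P = 194, Q = 147.509.
dQ/dP = −49/(2√P) = -1.759.
ε = (dQ/dP)(P/Q) = (-1.759)(194/147.509).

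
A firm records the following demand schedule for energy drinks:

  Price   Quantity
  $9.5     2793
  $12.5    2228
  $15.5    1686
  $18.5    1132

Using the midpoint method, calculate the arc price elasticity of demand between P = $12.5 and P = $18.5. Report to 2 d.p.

-1.69

At P = 12.5, Q = 2228; at P = 18.5, Q = 1132.
ΔQ = -1096, ΔP = 6.0. Midpoints: P̄ = 15.50, Q̄ = 1680.0.
ε = (ΔQ/ΔP)(P̄/Q̄) = (-1096/6.0)(15.50/1680.0).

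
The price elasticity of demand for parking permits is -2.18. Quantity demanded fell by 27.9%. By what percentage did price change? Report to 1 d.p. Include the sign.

12.8%

%ΔP ≈ %ΔQ / ε = (-27.9%)/(-2.18) = 12.80%.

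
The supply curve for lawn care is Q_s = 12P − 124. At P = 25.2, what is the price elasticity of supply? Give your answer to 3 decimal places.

1.695

At P = 25.2, Q_s = 178.40.
dQ_s/dP = 12.
ε_s = (dQ_s/dP)(P/Q_s) = (12)(25.2/178.40).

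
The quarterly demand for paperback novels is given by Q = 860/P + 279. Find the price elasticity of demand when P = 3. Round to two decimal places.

-0.51

At P = 3, Q = 565.667.
dQ/dP = −860/P² = -95.556.
ε = (dQ/dP)(P/Q) = (-95.556)(3/565.667).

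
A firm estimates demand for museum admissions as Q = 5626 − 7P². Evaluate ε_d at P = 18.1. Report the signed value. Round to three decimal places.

-1.376

At P = 18.1, Q = 3332.730.
dQ/dP = −14P = -253.400.
ε = (dQ/dP)(P/Q) = (-253.400)(18.1/3332.730).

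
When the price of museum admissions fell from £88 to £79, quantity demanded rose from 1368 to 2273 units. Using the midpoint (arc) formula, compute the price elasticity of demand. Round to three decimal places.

-4.612

ΔQ = 2273 − 1368 = 905; ΔP = 79 − 88 = -9.
Midpoints: P̄ = 83.50, Q̄ = 1820.5.
ε = (ΔQ/ΔP)(P̄/Q̄) = (905/-9)(83.50/1820.5).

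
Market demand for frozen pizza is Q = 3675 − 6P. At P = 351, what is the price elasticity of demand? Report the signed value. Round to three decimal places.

-1.342

At P = 351, Q = 1569.
dQ/dP = −6.
ε = (dQ/dP)(P/Q) = (-6)(351/1569).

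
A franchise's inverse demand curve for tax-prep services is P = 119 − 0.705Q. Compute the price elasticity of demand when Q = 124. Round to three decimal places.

-0.361

At Q = 124, P = 119 − 0.705(124) = 31.58.
dP/dQ = −0.705, so dQ/dP = 1/(−0.705) = -1.418.
ε = (dQ/dP)(P/Q) = (-1.418)(31.58/124).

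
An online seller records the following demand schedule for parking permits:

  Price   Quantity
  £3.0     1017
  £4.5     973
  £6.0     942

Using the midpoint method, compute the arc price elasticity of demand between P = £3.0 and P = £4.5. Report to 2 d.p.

-0.11

At P = 3.0, Q = 1017; at P = 4.5, Q = 973.
ΔQ = -44, ΔP = 1.5. Midpoints: P̄ = 3.75, Q̄ = 995.0.
ε = (ΔQ/ΔP)(P̄/Q̄) = (-44/1.5)(3.75/995.0).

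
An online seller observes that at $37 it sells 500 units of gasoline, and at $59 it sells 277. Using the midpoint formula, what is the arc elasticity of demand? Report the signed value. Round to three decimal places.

-1.252

ΔQ = 277 − 500 = -223; ΔP = 59 − 37 = 22.
Midpoints: P̄ = 48.00, Q̄ = 388.5.
ε = (ΔQ/ΔP)(P̄/Q̄) = (-223/22)(48.00/388.5).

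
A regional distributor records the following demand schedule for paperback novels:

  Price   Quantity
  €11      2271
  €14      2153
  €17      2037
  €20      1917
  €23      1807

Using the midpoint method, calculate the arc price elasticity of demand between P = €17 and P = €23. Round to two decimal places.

-0.40

At P = 17, Q = 2037; at P = 23, Q = 1807.
ΔQ = -230, ΔP = 6. Midpoints: P̄ = 20.00, Q̄ = 1922.0.
ε = (ΔQ/ΔP)(P̄/Q̄) = (-230/6)(20.00/1922.0).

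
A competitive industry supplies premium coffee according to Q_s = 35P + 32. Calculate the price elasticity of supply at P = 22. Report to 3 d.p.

At P = 22, Q_s = 802.
dQ_s/dP = 35.
ε_s = (dQ_s/dP)(P/Q_s) = (35)(22/802).

0.960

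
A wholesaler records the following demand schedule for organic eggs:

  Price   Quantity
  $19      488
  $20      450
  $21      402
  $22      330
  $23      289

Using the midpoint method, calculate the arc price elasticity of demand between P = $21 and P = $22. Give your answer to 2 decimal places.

At P = 21, Q = 402; at P = 22, Q = 330.
ΔQ = -72, ΔP = 1. Midpoints: P̄ = 21.50, Q̄ = 366.0.
ε = (ΔQ/ΔP)(P̄/Q̄) = (-72/1)(21.50/366.0).

-4.23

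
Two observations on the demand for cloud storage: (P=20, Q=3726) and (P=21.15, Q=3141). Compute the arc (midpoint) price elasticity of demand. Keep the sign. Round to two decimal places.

ΔQ = 3141 − 3726 = -585; ΔP = 21.15 − 20 = 1.15.
Midpoints: P̄ = 20.57, Q̄ = 3433.5.
ε = (ΔQ/ΔP)(P̄/Q̄) = (-585/1.15)(20.57/3433.5).

-3.05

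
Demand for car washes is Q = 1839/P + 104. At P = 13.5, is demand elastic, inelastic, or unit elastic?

inelastic

Q = 240.222, dQ/dP = -10.091.
ε = (dQ/dP)(P/Q) ≈ -0.567.
|ε| = 0.57 < 1.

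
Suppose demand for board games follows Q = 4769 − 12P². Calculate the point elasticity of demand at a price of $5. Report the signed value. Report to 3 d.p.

At P = 5, Q = 4469.
dQ/dP = −24P = -120.
ε = (dQ/dP)(P/Q) = (-120)(5/4469).

-0.134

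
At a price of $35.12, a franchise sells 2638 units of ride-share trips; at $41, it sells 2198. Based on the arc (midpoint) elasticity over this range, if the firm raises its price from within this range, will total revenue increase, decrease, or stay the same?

decrease

Arc ε = (-440/5.88)(38.06/2418.0) ≈ -1.178.
|ε| = 1.18 > 1, so demand is elastic. A price rise therefore reduces total revenue.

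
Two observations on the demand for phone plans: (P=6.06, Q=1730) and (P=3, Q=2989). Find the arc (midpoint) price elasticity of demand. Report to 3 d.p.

-0.790

ΔQ = 2989 − 1730 = 1259; ΔP = 3 − 6.06 = -3.06.
Midpoints: P̄ = 4.53, Q̄ = 2359.5.
ε = (ΔQ/ΔP)(P̄/Q̄) = (1259/-3.06)(4.53/2359.5).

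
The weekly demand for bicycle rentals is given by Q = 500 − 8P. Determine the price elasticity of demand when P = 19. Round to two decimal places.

At P = 19, Q = 348.
dQ/dP = −8.
ε = (dQ/dP)(P/Q) = (-8)(19/348).

-0.44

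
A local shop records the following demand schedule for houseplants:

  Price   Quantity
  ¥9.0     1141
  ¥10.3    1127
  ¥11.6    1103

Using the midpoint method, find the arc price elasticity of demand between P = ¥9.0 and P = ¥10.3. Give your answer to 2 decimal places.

At P = 9.0, Q = 1141; at P = 10.3, Q = 1127.
ΔQ = -14, ΔP = 1.3. Midpoints: P̄ = 9.65, Q̄ = 1134.0.
ε = (ΔQ/ΔP)(P̄/Q̄) = (-14/1.3)(9.65/1134.0).

-0.09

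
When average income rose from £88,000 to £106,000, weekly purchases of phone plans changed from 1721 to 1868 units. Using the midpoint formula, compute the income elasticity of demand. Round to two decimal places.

ΔQ = 147, ΔI = 18000. Midpoints: Ī = 97,000, Q̄ = 1794.5.
ε_I = (ΔQ/ΔI)(Ī/Q̄) = (147/18000)(97000/1794.5).
ε_I > 0, so the good is normal.

0.44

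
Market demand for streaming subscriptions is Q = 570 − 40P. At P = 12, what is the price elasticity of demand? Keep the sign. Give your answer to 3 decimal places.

At P = 12, Q = 90.
dQ/dP = −40.
ε = (dQ/dP)(P/Q) = (-40)(12/90).

-5.333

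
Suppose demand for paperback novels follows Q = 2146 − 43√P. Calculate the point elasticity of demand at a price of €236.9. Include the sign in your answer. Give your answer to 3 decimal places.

At P = 236.9, Q = 1484.163.
dQ/dP = −43/(2√P) = -1.397.
ε = (dQ/dP)(P/Q) = (-1.397)(236.9/1484.163).
|ε| < 1, so demand is inelastic at this price.

-0.223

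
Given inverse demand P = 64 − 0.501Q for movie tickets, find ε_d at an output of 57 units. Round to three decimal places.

At Q = 57, P = 64 − 0.501(57) = 35.44.
dP/dQ = −0.501, so dQ/dP = 1/(−0.501) = -1.996.
ε = (dQ/dP)(P/Q) = (-1.996)(35.44/57).

-1.241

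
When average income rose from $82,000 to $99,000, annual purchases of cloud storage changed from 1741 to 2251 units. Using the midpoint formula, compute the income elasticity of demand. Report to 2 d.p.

ΔQ = 510, ΔI = 17000. Midpoints: Ī = 90,500, Q̄ = 1996.0.
ε_I = (ΔQ/ΔI)(Ī/Q̄) = (510/17000)(90500/1996.0).

1.36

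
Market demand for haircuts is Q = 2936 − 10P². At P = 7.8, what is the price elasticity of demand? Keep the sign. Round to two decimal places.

At P = 7.8, Q = 2327.600.
dQ/dP = −20P = -156.
ε = (dQ/dP)(P/Q) = (-156)(7.8/2327.600).
|ε| < 1, so demand is inelastic at this price.

-0.52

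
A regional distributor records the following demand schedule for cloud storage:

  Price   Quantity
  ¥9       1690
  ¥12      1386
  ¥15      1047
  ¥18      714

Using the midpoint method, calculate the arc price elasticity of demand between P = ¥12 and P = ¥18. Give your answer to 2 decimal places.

At P = 12, Q = 1386; at P = 18, Q = 714.
ΔQ = -672, ΔP = 6. Midpoints: P̄ = 15.00, Q̄ = 1050.0.
ε = (ΔQ/ΔP)(P̄/Q̄) = (-672/6)(15.00/1050.0).

-1.60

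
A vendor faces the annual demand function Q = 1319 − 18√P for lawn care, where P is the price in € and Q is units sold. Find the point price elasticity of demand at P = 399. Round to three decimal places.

-0.187

At P = 399, Q = 959.450.
dQ/dP = −18/(2√P) = -0.451.
ε = (dQ/dP)(P/Q) = (-0.451)(399/959.450).
|ε| < 1, so demand is inelastic at this price.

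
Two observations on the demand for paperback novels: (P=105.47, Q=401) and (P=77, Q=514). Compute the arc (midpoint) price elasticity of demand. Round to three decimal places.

ΔQ = 514 − 401 = 113; ΔP = 77 − 105.47 = -28.47.
Midpoints: P̄ = 91.23, Q̄ = 457.5.
ε = (ΔQ/ΔP)(P̄/Q̄) = (113/-28.47)(91.23/457.5).

-0.792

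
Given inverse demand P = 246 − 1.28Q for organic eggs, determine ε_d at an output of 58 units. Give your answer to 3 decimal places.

At Q = 58, P = 246 − 1.28(58) = 171.76.
dP/dQ = −1.28, so dQ/dP = 1/(−1.28) = -0.781.
ε = (dQ/dP)(P/Q) = (-0.781)(171.76/58).

-2.314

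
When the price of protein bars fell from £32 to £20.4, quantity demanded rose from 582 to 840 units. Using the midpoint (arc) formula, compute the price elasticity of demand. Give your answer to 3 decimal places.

-0.820

ΔQ = 840 − 582 = 258; ΔP = 20.4 − 32 = -11.6.
Midpoints: P̄ = 26.20, Q̄ = 711.0.
ε = (ΔQ/ΔP)(P̄/Q̄) = (258/-11.6)(26.20/711.0).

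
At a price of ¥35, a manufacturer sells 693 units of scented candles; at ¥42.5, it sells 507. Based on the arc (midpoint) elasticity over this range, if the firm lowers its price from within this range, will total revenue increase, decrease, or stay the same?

increase

Arc ε = (-186/7.5)(38.75/600.0) ≈ -1.602.
|ε| = 1.60 > 1, so demand is elastic. A price cut therefore raises total revenue.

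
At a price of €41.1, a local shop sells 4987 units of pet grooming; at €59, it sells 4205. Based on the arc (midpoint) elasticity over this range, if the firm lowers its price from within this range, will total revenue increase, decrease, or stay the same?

Arc ε = (-782/17.9)(50.05/4596.0) ≈ -0.476.
|ε| = 0.48 < 1, so demand is inelastic. A price cut therefore reduces total revenue.

decrease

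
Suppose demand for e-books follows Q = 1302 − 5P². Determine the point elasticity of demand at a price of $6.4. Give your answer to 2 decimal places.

At P = 6.4, Q = 1097.200.
dQ/dP = −10P = -64.
ε = (dQ/dP)(P/Q) = (-64)(6.4/1097.200).

-0.37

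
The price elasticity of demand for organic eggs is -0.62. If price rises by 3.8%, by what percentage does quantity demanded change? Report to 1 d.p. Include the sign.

-2.4%

%ΔQ ≈ ε × %ΔP = (-0.62)(3.8%) = -2.36%.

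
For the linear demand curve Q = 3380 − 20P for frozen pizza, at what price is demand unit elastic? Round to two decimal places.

84.50

For linear demand Q = a − bP, ε = −bP/(a − bP). |ε| = 1 when bP = a − bP, i.e. P = a/(2b).
P = 3380/(2·20) = 3380/40 = 84.5000.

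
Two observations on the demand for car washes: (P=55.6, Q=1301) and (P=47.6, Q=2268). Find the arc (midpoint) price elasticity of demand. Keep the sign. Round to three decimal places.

ΔQ = 2268 − 1301 = 967; ΔP = 47.6 − 55.6 = -8.
Midpoints: P̄ = 51.60, Q̄ = 1784.5.
ε = (ΔQ/ΔP)(P̄/Q̄) = (967/-8)(51.60/1784.5).

-3.495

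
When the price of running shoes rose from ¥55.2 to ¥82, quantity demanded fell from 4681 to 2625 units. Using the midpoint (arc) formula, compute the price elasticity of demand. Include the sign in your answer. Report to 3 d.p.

-1.441

ΔQ = 2625 − 4681 = -2056; ΔP = 82 − 55.2 = 26.8.
Midpoints: P̄ = 68.60, Q̄ = 3653.0.
ε = (ΔQ/ΔP)(P̄/Q̄) = (-2056/26.8)(68.60/3653.0).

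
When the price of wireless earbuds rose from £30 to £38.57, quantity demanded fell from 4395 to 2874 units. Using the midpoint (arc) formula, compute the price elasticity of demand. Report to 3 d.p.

-1.674

ΔQ = 2874 − 4395 = -1521; ΔP = 38.57 − 30 = 8.57.
Midpoints: P̄ = 34.28, Q̄ = 3634.5.
ε = (ΔQ/ΔP)(P̄/Q̄) = (-1521/8.57)(34.28/3634.5).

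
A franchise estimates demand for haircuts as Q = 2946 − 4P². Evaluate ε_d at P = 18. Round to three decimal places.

-1.571

At P = 18, Q = 1650.
dQ/dP = −8P = -144.
ε = (dQ/dP)(P/Q) = (-144)(18/1650).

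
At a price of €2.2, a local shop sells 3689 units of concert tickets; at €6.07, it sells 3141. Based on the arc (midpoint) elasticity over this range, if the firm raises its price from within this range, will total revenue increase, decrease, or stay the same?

Arc ε = (-548/3.87)(4.13/3415.0) ≈ -0.171.
|ε| = 0.17 < 1, so demand is inelastic. A price rise therefore raises total revenue.

increase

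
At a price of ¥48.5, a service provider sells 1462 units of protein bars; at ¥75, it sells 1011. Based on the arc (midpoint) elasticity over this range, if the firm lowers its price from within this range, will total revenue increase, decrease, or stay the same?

decrease

Arc ε = (-451/26.5)(61.75/1236.5) ≈ -0.850.
|ε| = 0.85 < 1, so demand is inelastic. A price cut therefore reduces total revenue.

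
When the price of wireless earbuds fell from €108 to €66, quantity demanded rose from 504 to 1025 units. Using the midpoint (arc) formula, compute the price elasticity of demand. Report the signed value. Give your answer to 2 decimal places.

-1.41

ΔQ = 1025 − 504 = 521; ΔP = 66 − 108 = -42.
Midpoints: P̄ = 87.00, Q̄ = 764.5.
ε = (ΔQ/ΔP)(P̄/Q̄) = (521/-42)(87.00/764.5).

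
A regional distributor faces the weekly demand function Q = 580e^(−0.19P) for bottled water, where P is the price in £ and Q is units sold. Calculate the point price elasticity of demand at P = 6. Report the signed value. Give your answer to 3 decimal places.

At P = 6, Q = 185.495.
dQ/dP = −0.19·580e^(−0.19P) = −0.19Q = -35.244.
ε = (dQ/dP)(P/Q) = (-35.244)(6/185.495).

-1.140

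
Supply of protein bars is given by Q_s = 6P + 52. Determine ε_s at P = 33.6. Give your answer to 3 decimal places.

At P = 33.6, Q_s = 253.60.
dQ_s/dP = 6.
ε_s = (dQ_s/dP)(P/Q_s) = (6)(33.6/253.60).

0.795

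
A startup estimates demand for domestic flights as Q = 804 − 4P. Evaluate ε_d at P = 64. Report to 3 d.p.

At P = 64, Q = 548.
dQ/dP = −4.
ε = (dQ/dP)(P/Q) = (-4)(64/548).
|ε| < 1, so demand is inelastic at this price.

-0.467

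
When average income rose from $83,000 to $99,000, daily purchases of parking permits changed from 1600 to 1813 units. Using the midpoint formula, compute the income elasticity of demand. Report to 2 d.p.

ΔQ = 213, ΔI = 16000. Midpoints: Ī = 91,000, Q̄ = 1706.5.
ε_I = (ΔQ/ΔI)(Ī/Q̄) = (213/16000)(91000/1706.5).

0.71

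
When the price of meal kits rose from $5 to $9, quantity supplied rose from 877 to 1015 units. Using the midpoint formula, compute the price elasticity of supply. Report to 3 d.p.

0.255

ΔQ = 1015 − 877 = 138; ΔP = 9 − 5 = 4.
Midpoints: P̄ = 7.00, Q̄ = 946.0.
ε_s = (ΔQ/ΔP)(P̄/Q̄) = (138/4)(7.00/946.0).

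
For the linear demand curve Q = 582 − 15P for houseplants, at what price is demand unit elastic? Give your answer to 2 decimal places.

19.40

For linear demand Q = a − bP, ε = −bP/(a − bP). |ε| = 1 when bP = a − bP, i.e. P = a/(2b).
P = 582/(2·15) = 582/30 = 19.4000.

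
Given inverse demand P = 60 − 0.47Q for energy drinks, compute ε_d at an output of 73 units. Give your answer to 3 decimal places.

-0.749

At Q = 73, P = 60 − 0.47(73) = 25.69.
dP/dQ = −0.47, so dQ/dP = 1/(−0.47) = -2.128.
ε = (dQ/dP)(P/Q) = (-2.128)(25.69/73).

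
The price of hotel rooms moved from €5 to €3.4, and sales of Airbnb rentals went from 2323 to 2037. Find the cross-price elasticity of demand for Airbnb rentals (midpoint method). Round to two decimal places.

ΔQ_x = 2037 − 2323 = -286; ΔP_y = 3.4 − 5 = -1.6.
Midpoints: P̄_y = 4.20, Q̄_x = 2180.0.
ε_xy = (ΔQ_x/ΔP_y)(P̄_y/Q̄_x) = (-286/-1.6)(4.20/2180.0).
ε_xy > 0, so the goods are substitutes.

0.34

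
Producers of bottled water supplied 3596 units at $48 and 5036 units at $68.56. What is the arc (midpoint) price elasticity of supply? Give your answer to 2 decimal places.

0.95

ΔQ = 5036 − 3596 = 1440; ΔP = 68.56 − 48 = 20.56.
Midpoints: P̄ = 58.28, Q̄ = 4316.0.
ε_s = (ΔQ/ΔP)(P̄/Q̄) = (1440/20.56)(58.28/4316.0).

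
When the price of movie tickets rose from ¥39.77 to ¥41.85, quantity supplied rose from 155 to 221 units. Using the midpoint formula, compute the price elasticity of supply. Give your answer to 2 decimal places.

ΔQ = 221 − 155 = 66; ΔP = 41.85 − 39.77 = 2.08.
Midpoints: P̄ = 40.81, Q̄ = 188.0.
ε_s = (ΔQ/ΔP)(P̄/Q̄) = (66/2.08)(40.81/188.0).

6.89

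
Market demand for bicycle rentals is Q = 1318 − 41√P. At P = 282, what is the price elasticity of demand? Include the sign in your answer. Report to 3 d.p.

-0.547

At P = 282, Q = 629.493.
dQ/dP = −41/(2√P) = -1.221.
ε = (dQ/dP)(P/Q) = (-1.221)(282/629.493).
|ε| < 1, so demand is inelastic at this price.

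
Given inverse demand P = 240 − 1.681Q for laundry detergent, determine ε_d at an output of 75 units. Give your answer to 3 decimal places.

At Q = 75, P = 240 − 1.681(75) = 113.92.
dP/dQ = −1.681, so dQ/dP = 1/(−1.681) = -0.595.
ε = (dQ/dP)(P/Q) = (-0.595)(113.92/75).

-0.904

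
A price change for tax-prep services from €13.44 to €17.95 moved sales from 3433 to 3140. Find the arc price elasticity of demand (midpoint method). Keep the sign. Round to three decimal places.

ΔQ = 3140 − 3433 = -293; ΔP = 17.95 − 13.44 = 4.51.
Midpoints: P̄ = 15.70, Q̄ = 3286.5.
ε = (ΔQ/ΔP)(P̄/Q̄) = (-293/4.51)(15.70/3286.5).

-0.310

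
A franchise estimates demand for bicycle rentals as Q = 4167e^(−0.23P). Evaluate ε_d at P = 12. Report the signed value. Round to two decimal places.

-2.76

At P = 12, Q = 263.737.
dQ/dP = −0.23·4167e^(−0.23P) = −0.23Q = -60.659.
ε = (dQ/dP)(P/Q) = (-60.659)(12/263.737).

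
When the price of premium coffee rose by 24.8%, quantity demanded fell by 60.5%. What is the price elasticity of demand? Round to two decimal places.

ε = %ΔQ / %ΔP = (-60.5)/(24.8) = -2.440.

-2.44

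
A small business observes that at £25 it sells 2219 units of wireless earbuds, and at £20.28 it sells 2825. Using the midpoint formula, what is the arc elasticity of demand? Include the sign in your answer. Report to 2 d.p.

ΔQ = 2825 − 2219 = 606; ΔP = 20.28 − 25 = -4.72.
Midpoints: P̄ = 22.64, Q̄ = 2522.0.
ε = (ΔQ/ΔP)(P̄/Q̄) = (606/-4.72)(22.64/2522.0).

-1.15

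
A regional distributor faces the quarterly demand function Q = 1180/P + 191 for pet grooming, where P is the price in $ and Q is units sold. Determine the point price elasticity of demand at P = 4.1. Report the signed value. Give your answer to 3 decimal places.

-0.601

At P = 4.1, Q = 478.805.
dQ/dP = −1180/P² = -70.196.
ε = (dQ/dP)(P/Q) = (-70.196)(4.1/478.805).
|ε| < 1, so demand is inelastic at this price.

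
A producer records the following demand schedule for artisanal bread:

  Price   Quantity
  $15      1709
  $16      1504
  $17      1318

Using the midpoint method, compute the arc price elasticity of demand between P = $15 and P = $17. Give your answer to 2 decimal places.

At P = 15, Q = 1709; at P = 17, Q = 1318.
ΔQ = -391, ΔP = 2. Midpoints: P̄ = 16.00, Q̄ = 1513.5.
ε = (ΔQ/ΔP)(P̄/Q̄) = (-391/2)(16.00/1513.5).

-2.07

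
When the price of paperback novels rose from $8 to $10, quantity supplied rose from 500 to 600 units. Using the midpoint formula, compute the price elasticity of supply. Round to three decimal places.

0.818

ΔQ = 600 − 500 = 100; ΔP = 10 − 8 = 2.
Midpoints: P̄ = 9.00, Q̄ = 550.0.
ε_s = (ΔQ/ΔP)(P̄/Q̄) = (100/2)(9.00/550.0).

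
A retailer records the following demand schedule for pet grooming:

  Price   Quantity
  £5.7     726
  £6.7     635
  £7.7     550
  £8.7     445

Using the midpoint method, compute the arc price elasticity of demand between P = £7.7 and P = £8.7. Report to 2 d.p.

-1.73

At P = 7.7, Q = 550; at P = 8.7, Q = 445.
ΔQ = -105, ΔP = 1.0. Midpoints: P̄ = 8.20, Q̄ = 497.5.
ε = (ΔQ/ΔP)(P̄/Q̄) = (-105/1.0)(8.20/497.5).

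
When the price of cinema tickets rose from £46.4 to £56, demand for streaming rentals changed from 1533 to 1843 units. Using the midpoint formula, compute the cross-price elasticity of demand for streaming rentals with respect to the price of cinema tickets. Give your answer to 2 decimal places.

0.98

ΔQ_x = 1843 − 1533 = 310; ΔP_y = 56 − 46.4 = 9.6.
Midpoints: P̄_y = 51.20, Q̄_x = 1688.0.
ε_xy = (ΔQ_x/ΔP_y)(P̄_y/Q̄_x) = (310/9.6)(51.20/1688.0).
ε_xy > 0, so the goods are substitutes.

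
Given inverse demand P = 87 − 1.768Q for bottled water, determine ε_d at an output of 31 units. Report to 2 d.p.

At Q = 31, P = 87 − 1.768(31) = 32.19.
dP/dQ = −1.768, so dQ/dP = 1/(−1.768) = -0.566.
ε = (dQ/dP)(P/Q) = (-0.566)(32.19/31).

-0.59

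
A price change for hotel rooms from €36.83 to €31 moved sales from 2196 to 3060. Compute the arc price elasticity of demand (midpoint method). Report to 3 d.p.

ΔQ = 3060 − 2196 = 864; ΔP = 31 − 36.83 = -5.83.
Midpoints: P̄ = 33.91, Q̄ = 2628.0.
ε = (ΔQ/ΔP)(P̄/Q̄) = (864/-5.83)(33.91/2628.0).

-1.913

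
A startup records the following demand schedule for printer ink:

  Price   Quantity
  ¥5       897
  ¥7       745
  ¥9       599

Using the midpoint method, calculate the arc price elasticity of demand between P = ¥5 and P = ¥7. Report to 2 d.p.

-0.56

At P = 5, Q = 897; at P = 7, Q = 745.
ΔQ = -152, ΔP = 2. Midpoints: P̄ = 6.00, Q̄ = 821.0.
ε = (ΔQ/ΔP)(P̄/Q̄) = (-152/2)(6.00/821.0).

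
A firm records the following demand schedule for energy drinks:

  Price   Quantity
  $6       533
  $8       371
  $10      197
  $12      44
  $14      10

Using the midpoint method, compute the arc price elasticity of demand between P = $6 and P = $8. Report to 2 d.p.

-1.25

At P = 6, Q = 533; at P = 8, Q = 371.
ΔQ = -162, ΔP = 2. Midpoints: P̄ = 7.00, Q̄ = 452.0.
ε = (ΔQ/ΔP)(P̄/Q̄) = (-162/2)(7.00/452.0).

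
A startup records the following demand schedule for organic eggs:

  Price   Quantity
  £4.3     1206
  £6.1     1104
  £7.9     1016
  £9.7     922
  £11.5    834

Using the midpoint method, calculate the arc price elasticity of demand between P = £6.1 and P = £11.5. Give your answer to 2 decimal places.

-0.45

At P = 6.1, Q = 1104; at P = 11.5, Q = 834.
ΔQ = -270, ΔP = 5.4. Midpoints: P̄ = 8.80, Q̄ = 969.0.
ε = (ΔQ/ΔP)(P̄/Q̄) = (-270/5.4)(8.80/969.0).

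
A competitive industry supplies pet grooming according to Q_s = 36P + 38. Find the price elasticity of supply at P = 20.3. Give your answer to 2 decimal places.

At P = 20.3, Q_s = 768.80.
dQ_s/dP = 36.
ε_s = (dQ_s/dP)(P/Q_s) = (36)(20.3/768.80).

0.95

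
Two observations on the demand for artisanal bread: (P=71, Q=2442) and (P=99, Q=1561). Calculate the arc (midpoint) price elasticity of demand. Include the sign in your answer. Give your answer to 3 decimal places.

ΔQ = 1561 − 2442 = -881; ΔP = 99 − 71 = 28.
Midpoints: P̄ = 85.00, Q̄ = 2001.5.
ε = (ΔQ/ΔP)(P̄/Q̄) = (-881/28)(85.00/2001.5).

-1.336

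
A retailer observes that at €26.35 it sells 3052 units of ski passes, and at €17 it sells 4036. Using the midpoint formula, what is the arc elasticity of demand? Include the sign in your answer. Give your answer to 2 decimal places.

-0.64

ΔQ = 4036 − 3052 = 984; ΔP = 17 − 26.35 = -9.35.
Midpoints: P̄ = 21.68, Q̄ = 3544.0.
ε = (ΔQ/ΔP)(P̄/Q̄) = (984/-9.35)(21.68/3544.0).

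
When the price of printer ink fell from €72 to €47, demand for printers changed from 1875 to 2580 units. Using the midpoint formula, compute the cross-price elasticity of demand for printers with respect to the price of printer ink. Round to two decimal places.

-0.75

ΔQ_x = 2580 − 1875 = 705; ΔP_y = 47 − 72 = -25.
Midpoints: P̄_y = 59.50, Q̄_x = 2227.5.
ε_xy = (ΔQ_x/ΔP_y)(P̄_y/Q̄_x) = (705/-25)(59.50/2227.5).
ε_xy < 0, so the goods are complements.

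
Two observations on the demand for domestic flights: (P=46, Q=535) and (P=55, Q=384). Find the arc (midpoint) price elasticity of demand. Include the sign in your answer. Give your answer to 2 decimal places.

ΔQ = 384 − 535 = -151; ΔP = 55 − 46 = 9.
Midpoints: P̄ = 50.50, Q̄ = 459.5.
ε = (ΔQ/ΔP)(P̄/Q̄) = (-151/9)(50.50/459.5).

-1.84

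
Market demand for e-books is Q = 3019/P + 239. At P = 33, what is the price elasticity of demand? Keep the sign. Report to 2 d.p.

-0.28

At P = 33, Q = 330.485.
dQ/dP = −3019/P² = -2.772.
ε = (dQ/dP)(P/Q) = (-2.772)(33/330.485).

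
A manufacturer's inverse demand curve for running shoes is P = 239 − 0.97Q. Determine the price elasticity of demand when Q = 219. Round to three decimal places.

-0.125

At Q = 219, P = 239 − 0.97(219) = 26.57.
dP/dQ = −0.97, so dQ/dP = 1/(−0.97) = -1.031.
ε = (dQ/dP)(P/Q) = (-1.031)(26.57/219).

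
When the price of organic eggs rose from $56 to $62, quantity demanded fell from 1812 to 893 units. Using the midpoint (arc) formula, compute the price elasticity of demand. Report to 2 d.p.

-6.68

ΔQ = 893 − 1812 = -919; ΔP = 62 − 56 = 6.
Midpoints: P̄ = 59.00, Q̄ = 1352.5.
ε = (ΔQ/ΔP)(P̄/Q̄) = (-919/6)(59.00/1352.5).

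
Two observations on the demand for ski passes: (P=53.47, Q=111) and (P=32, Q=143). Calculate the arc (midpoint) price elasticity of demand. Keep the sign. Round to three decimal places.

-0.502

ΔQ = 143 − 111 = 32; ΔP = 32 − 53.47 = -21.47.
Midpoints: P̄ = 42.73, Q̄ = 127.0.
ε = (ΔQ/ΔP)(P̄/Q̄) = (32/-21.47)(42.73/127.0).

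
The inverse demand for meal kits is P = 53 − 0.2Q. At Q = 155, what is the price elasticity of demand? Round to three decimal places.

At Q = 155, P = 53 − 0.2(155) = 22.00.
dP/dQ = −0.2, so dQ/dP = 1/(−0.2) = -5.000.
ε = (dQ/dP)(P/Q) = (-5.000)(22.00/155).

-0.710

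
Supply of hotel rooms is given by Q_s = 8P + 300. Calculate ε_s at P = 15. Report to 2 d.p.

At P = 15, Q_s = 420.
dQ_s/dP = 8.
ε_s = (dQ_s/dP)(P/Q_s) = (8)(15/420).

0.29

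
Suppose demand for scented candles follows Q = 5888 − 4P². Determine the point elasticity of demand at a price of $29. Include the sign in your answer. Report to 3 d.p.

-2.666

At P = 29, Q = 2524.
dQ/dP = −8P = -232.
ε = (dQ/dP)(P/Q) = (-232)(29/2524).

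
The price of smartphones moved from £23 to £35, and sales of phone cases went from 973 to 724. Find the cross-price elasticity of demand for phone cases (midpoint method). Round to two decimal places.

ΔQ_x = 724 − 973 = -249; ΔP_y = 35 − 23 = 12.
Midpoints: P̄_y = 29.00, Q̄_x = 848.5.
ε_xy = (ΔQ_x/ΔP_y)(P̄_y/Q̄_x) = (-249/12)(29.00/848.5).

-0.71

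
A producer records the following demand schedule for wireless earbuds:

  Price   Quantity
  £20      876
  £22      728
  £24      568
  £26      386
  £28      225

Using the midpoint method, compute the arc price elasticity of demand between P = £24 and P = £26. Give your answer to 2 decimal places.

-4.77

At P = 24, Q = 568; at P = 26, Q = 386.
ΔQ = -182, ΔP = 2. Midpoints: P̄ = 25.00, Q̄ = 477.0.
ε = (ΔQ/ΔP)(P̄/Q̄) = (-182/2)(25.00/477.0).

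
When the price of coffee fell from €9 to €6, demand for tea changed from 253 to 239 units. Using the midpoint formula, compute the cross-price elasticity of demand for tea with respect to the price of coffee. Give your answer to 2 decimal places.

ΔQ_x = 239 − 253 = -14; ΔP_y = 6 − 9 = -3.
Midpoints: P̄_y = 7.50, Q̄_x = 246.0.
ε_xy = (ΔQ_x/ΔP_y)(P̄_y/Q̄_x) = (-14/-3)(7.50/246.0).

0.14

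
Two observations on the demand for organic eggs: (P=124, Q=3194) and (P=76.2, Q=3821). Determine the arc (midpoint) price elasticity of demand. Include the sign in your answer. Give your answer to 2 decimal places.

ΔQ = 3821 − 3194 = 627; ΔP = 76.2 − 124 = -47.8.
Midpoints: P̄ = 100.10, Q̄ = 3507.5.
ε = (ΔQ/ΔP)(P̄/Q̄) = (627/-47.8)(100.10/3507.5).

-0.37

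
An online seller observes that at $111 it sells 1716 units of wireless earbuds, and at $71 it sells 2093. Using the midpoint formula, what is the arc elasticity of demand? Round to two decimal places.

ΔQ = 2093 − 1716 = 377; ΔP = 71 − 111 = -40.
Midpoints: P̄ = 91.00, Q̄ = 1904.5.
ε = (ΔQ/ΔP)(P̄/Q̄) = (377/-40)(91.00/1904.5).

-0.45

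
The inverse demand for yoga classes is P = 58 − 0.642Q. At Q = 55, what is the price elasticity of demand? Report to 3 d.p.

At Q = 55, P = 58 − 0.642(55) = 22.69.
dP/dQ = −0.642, so dQ/dP = 1/(−0.642) = -1.558.
ε = (dQ/dP)(P/Q) = (-1.558)(22.69/55).

-0.643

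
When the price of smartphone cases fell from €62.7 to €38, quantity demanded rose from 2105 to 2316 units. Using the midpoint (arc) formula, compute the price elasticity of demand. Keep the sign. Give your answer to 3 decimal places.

-0.195

ΔQ = 2316 − 2105 = 211; ΔP = 38 − 62.7 = -24.7.
Midpoints: P̄ = 50.35, Q̄ = 2210.5.
ε = (ΔQ/ΔP)(P̄/Q̄) = (211/-24.7)(50.35/2210.5).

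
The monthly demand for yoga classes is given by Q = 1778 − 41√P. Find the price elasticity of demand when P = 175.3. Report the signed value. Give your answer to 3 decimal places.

-0.220

At P = 175.3, Q = 1235.156.
dQ/dP = −41/(2√P) = -1.548.
ε = (dQ/dP)(P/Q) = (-1.548)(175.3/1235.156).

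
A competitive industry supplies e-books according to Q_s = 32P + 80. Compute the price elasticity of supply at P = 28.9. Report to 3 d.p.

At P = 28.9, Q_s = 1004.80.
dQ_s/dP = 32.
ε_s = (dQ_s/dP)(P/Q_s) = (32)(28.9/1004.80).

0.920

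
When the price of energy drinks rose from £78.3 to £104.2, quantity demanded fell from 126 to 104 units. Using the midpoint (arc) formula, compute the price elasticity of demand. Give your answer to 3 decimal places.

-0.674

ΔQ = 104 − 126 = -22; ΔP = 104.2 − 78.3 = 25.9.
Midpoints: P̄ = 91.25, Q̄ = 115.0.
ε = (ΔQ/ΔP)(P̄/Q̄) = (-22/25.9)(91.25/115.0).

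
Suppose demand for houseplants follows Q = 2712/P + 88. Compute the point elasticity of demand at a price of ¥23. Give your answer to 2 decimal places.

At P = 23, Q = 205.913.
dQ/dP = −2712/P² = -5.127.
ε = (dQ/dP)(P/Q) = (-5.127)(23/205.913).
|ε| < 1, so demand is inelastic at this price.

-0.57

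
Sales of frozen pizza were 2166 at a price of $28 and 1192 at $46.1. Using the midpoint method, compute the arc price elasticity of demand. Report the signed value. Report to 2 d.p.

ΔQ = 1192 − 2166 = -974; ΔP = 46.1 − 28 = 18.1.
Midpoints: P̄ = 37.05, Q̄ = 1679.0.
ε = (ΔQ/ΔP)(P̄/Q̄) = (-974/18.1)(37.05/1679.0).

-1.19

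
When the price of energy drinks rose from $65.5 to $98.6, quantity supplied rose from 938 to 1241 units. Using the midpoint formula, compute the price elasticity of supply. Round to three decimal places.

0.689

ΔQ = 1241 − 938 = 303; ΔP = 98.6 − 65.5 = 33.1.
Midpoints: P̄ = 82.05, Q̄ = 1089.5.
ε_s = (ΔQ/ΔP)(P̄/Q̄) = (303/33.1)(82.05/1089.5).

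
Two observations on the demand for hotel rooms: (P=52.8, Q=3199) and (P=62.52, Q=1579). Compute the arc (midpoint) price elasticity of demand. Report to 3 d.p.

-4.023

ΔQ = 1579 − 3199 = -1620; ΔP = 62.52 − 52.8 = 9.72.
Midpoints: P̄ = 57.66, Q̄ = 2389.0.
ε = (ΔQ/ΔP)(P̄/Q̄) = (-1620/9.72)(57.66/2389.0).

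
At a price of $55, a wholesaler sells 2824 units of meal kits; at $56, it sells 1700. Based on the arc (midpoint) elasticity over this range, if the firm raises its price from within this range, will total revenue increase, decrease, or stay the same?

Arc ε = (-1124/1)(55.50/2262.0) ≈ -27.578.
|ε| = 27.58 > 1, so demand is elastic. A price rise therefore reduces total revenue.

decrease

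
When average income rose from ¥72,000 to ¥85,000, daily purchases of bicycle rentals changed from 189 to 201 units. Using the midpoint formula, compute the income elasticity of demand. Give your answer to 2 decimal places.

ΔQ = 12, ΔI = 13000. Midpoints: Ī = 78,500, Q̄ = 195.0.
ε_I = (ΔQ/ΔI)(Ī/Q̄) = (12/13000)(78500/195.0).
ε_I > 0, so the good is normal.

0.37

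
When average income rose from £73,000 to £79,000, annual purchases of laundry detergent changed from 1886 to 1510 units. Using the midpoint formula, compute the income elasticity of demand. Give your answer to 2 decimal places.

-2.80

ΔQ = -376, ΔI = 6000. Midpoints: Ī = 76,000, Q̄ = 1698.0.
ε_I = (ΔQ/ΔI)(Ī/Q̄) = (-376/6000)(76000/1698.0).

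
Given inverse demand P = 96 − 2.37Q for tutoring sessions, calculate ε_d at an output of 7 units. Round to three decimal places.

-4.787

At Q = 7, P = 96 − 2.37(7) = 79.41.
dP/dQ = −2.37, so dQ/dP = 1/(−2.37) = -0.422.
ε = (dQ/dP)(P/Q) = (-0.422)(79.41/7).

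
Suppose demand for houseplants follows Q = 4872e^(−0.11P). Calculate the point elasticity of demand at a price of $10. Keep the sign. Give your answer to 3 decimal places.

-1.100

At P = 10, Q = 1621.748.
dQ/dP = −0.11·4872e^(−0.11P) = −0.11Q = -178.392.
ε = (dQ/dP)(P/Q) = (-178.392)(10/1621.748).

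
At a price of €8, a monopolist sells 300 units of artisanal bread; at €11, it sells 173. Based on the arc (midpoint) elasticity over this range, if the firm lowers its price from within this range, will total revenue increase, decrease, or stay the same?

Arc ε = (-127/3)(9.50/236.5) ≈ -1.700.
|ε| = 1.70 > 1, so demand is elastic. A price cut therefore raises total revenue.

increase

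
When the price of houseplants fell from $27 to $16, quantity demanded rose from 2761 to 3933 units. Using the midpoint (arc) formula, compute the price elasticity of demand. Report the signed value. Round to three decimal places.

ΔQ = 3933 − 2761 = 1172; ΔP = 16 − 27 = -11.
Midpoints: P̄ = 21.50, Q̄ = 3347.0.
ε = (ΔQ/ΔP)(P̄/Q̄) = (1172/-11)(21.50/3347.0).

-0.684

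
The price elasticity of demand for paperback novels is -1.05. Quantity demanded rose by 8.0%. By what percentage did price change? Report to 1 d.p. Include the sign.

%ΔP ≈ %ΔQ / ε = (8.0%)/(-1.05) = -7.62%.

-7.6%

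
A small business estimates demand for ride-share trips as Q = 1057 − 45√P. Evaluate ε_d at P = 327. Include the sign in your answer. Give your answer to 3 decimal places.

-1.673

At P = 327, Q = 243.259.
dQ/dP = −45/(2√P) = -1.244.
ε = (dQ/dP)(P/Q) = (-1.244)(327/243.259).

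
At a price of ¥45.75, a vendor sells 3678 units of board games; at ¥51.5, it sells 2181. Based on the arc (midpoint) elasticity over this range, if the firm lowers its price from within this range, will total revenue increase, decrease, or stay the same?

increase

Arc ε = (-1497/5.75)(48.62/2929.5) ≈ -4.321.
|ε| = 4.32 > 1, so demand is elastic. A price cut therefore raises total revenue.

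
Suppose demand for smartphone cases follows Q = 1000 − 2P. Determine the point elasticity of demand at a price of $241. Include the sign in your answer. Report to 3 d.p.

-0.931

At P = 241, Q = 518.
dQ/dP = −2.
ε = (dQ/dP)(P/Q) = (-2)(241/518).
|ε| < 1, so demand is inelastic at this price.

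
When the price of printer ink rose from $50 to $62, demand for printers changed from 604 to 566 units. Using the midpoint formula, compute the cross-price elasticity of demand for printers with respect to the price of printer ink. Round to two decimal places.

ΔQ_x = 566 − 604 = -38; ΔP_y = 62 − 50 = 12.
Midpoints: P̄_y = 56.00, Q̄_x = 585.0.
ε_xy = (ΔQ_x/ΔP_y)(P̄_y/Q̄_x) = (-38/12)(56.00/585.0).
ε_xy < 0, so the goods are complements.

-0.30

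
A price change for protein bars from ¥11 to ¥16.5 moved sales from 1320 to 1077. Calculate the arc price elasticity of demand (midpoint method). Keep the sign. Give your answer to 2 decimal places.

ΔQ = 1077 − 1320 = -243; ΔP = 16.5 − 11 = 5.5.
Midpoints: P̄ = 13.75, Q̄ = 1198.5.
ε = (ΔQ/ΔP)(P̄/Q̄) = (-243/5.5)(13.75/1198.5).

-0.51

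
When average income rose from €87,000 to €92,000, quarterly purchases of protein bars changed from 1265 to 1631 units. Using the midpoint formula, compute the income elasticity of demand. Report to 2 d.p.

ΔQ = 366, ΔI = 5000. Midpoints: Ī = 89,500, Q̄ = 1448.0.
ε_I = (ΔQ/ΔI)(Ī/Q̄) = (366/5000)(89500/1448.0).

4.52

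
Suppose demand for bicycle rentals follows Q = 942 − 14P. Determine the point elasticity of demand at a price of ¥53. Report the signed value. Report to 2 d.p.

At P = 53, Q = 200.
dQ/dP = −14.
ε = (dQ/dP)(P/Q) = (-14)(53/200).
|ε| > 1, so demand is elastic at this price.

-3.71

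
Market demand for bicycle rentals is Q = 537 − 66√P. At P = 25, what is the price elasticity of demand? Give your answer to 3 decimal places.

At P = 25, Q = 207.
dQ/dP = −66/(2√P) = -6.600.
ε = (dQ/dP)(P/Q) = (-6.600)(25/207).

-0.797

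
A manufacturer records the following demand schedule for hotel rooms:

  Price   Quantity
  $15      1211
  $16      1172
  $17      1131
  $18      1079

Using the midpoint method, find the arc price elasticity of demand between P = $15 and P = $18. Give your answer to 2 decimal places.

-0.63

At P = 15, Q = 1211; at P = 18, Q = 1079.
ΔQ = -132, ΔP = 3. Midpoints: P̄ = 16.50, Q̄ = 1145.0.
ε = (ΔQ/ΔP)(P̄/Q̄) = (-132/3)(16.50/1145.0).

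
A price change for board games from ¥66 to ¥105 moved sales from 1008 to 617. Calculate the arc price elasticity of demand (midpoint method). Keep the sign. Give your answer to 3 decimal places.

ΔQ = 617 − 1008 = -391; ΔP = 105 − 66 = 39.
Midpoints: P̄ = 85.50, Q̄ = 812.5.
ε = (ΔQ/ΔP)(P̄/Q̄) = (-391/39)(85.50/812.5).

-1.055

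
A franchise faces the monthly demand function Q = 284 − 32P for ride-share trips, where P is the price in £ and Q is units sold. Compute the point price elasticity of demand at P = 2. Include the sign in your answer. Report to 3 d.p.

At P = 2, Q = 220.
dQ/dP = −32.
ε = (dQ/dP)(P/Q) = (-32)(2/220).

-0.291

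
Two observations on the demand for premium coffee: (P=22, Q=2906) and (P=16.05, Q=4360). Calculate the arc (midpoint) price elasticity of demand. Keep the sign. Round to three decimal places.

ΔQ = 4360 − 2906 = 1454; ΔP = 16.05 − 22 = -5.95.
Midpoints: P̄ = 19.02, Q̄ = 3633.0.
ε = (ΔQ/ΔP)(P̄/Q̄) = (1454/-5.95)(19.02/3633.0).

-1.280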